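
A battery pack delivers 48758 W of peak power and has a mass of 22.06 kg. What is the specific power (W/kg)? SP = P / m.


Specific power = 48758 W / 22.06 kg = 2210 W/kg

2210 W/kg


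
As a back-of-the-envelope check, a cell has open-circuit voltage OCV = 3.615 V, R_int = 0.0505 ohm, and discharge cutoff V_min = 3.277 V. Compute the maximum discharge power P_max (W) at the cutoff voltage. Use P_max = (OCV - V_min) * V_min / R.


P_max = (OCV - V_min) * V_min / R = (3.615 - 3.277) * 3.277 / 0.0505 = 0.338 * 3.277 / 0.0505 = 21.93 W

21.93 W


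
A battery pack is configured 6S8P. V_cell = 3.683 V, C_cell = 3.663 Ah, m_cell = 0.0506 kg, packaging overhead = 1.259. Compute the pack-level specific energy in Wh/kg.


Step 1: V_pack = 6 * 3.683 = 22.098 V
Step 2: C_pack = 8 * 3.663 = 29.304 Ah
Step 3: E_pack = V_pack * C_pack = 22.098 * 29.304 = 647.56 Wh
Step 4: m_pack = 6 * 8 * 0.0506 * 1.259 = 3.0579 kg
Step 5: ED = E_pack / m_pack = 647.56 / 3.0579 = 211.8 Wh/kg

211.8 Wh/kg


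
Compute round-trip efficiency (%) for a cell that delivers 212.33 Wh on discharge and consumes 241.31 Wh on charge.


eta_e = E_dis / E_chg * 100 = 212.33 / 241.31 * 100 = 87.99%

87.99%


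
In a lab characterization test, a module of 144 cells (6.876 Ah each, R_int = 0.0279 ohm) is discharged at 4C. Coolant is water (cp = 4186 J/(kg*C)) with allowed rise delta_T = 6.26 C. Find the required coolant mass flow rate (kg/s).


Step 1: I = 4 * 6.876 = 27.504 A
Step 2: Q_cell = I^2 * R = 27.504^2 * 0.0279 = 21.106 W
Step 3: Q_total = 144 * 21.106 = 3039.3 W
Step 4: m_dot = Q_total / (cp * dT) = 3039.3 / (4186 * 6.26) = 0.1160 kg/s

0.1160 kg/s


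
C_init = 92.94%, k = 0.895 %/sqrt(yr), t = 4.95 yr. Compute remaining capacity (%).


Step 1: sqrt(4.95 yr) = 2.2249
Step 2: drop = 0.895 * 2.2249 = 1.9913
Step 3: C_final = 92.94 - 1.9913 = 90.95%

90.95%


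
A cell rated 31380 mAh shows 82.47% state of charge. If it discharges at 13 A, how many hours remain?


Convert: C_total = 31380 mAh = 31.38 Ah
Step 1: remaining = SOC/100 * C_total = 82.47/100 * 31.38 = 25.879 Ah
Step 2: t = remaining / I = 25.879 / 13 = 1.991 hr

1.991 hr


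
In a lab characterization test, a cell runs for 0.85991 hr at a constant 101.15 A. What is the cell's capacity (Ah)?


C = I * t = 101.15 * 0.85991 = 86.98 Ah

86.98 Ah


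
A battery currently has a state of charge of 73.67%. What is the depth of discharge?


DOD = 100 - SOC = 100 - 73.67 = 26.33%

26.33%


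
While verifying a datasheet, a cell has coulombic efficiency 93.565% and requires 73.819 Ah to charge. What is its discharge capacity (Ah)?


Q_dis = eta/100 * Q_chg = 93.565/100 * 73.819 = 69.07 Ah

69.07 Ah


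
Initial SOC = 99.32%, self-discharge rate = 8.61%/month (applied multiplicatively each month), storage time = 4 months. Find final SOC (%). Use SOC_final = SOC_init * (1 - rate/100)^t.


Monthly retention factor = 1 - 8.61/100 = 0.9139
Over 4 months: factor^4 = 0.69758
SOC_final = 99.32 * 0.69758 = 69.28%

69.28%


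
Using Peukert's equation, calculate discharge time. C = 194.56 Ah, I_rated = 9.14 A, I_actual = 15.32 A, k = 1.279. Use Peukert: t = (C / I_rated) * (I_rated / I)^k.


t_rated = C / I_rated = 194.56 / 9.14 = 21.287 hr
(I_rated/I)^k = (0.59661)^1.279 = 0.51655
t = t_rated * (I_rated/I)^k = 21.287 * 0.51655 = 11.00 hr

11.00 hr


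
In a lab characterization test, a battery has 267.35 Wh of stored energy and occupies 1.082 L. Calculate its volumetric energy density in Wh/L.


Volumetric ED = 267.35 Wh / 1.082 L = 247.1 Wh/L

247.1 Wh/L


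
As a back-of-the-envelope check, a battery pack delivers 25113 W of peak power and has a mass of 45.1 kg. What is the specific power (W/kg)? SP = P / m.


SP = P / m = 25113 / 45.1 = 556.8 W/kg

556.8 W/kg


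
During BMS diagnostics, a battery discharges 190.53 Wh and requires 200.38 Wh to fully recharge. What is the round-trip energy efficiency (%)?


eta_e = E_dis / E_chg * 100 = 190.53 / 200.38 * 100 = 95.08%

95.08%


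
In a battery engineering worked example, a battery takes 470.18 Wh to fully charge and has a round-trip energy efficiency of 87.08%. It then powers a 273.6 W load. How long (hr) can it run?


Step 1: E_discharge = eta/100 * E_charge = 87.08/100 * 470.18 = 409.43 Wh
Step 2: t = E_discharge / P = 409.43 / 273.6 = 1.496 hr

1.496 hr


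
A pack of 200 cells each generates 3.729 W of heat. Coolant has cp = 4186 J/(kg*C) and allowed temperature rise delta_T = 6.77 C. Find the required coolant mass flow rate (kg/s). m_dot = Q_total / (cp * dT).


Step 1: Total heat Q = 200 * 3.729 W = 745.8 W
Step 2: denom = cp * dT = 4186 * 6.77 = 28339
Step 3: m_dot = 745.8 / 28339 = 0.02632 kg/s

0.02632 kg/s


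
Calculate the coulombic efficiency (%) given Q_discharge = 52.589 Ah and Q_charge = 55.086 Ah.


eta_c = Q_dis / Q_chg * 100 = 52.589 / 55.086 * 100 = 95.47%

95.47%


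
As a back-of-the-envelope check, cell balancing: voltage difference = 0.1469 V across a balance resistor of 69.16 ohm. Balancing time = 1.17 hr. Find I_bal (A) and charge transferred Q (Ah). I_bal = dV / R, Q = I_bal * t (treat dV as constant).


First, Ohm's law: I_bal = 0.1469 V / 69.16 ohm = 0.0021241 A
Then Q = I * t = 0.0021241 A * 1.17 hr = 0.002485 Ah

I=0.0021241 A, Q=0.002485 Ah


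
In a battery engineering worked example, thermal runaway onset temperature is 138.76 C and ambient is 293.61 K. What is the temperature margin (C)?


Convert: T_ambient = 293.61 K = 20.46 C
margin = 138.76 - 20.46 = 118.3 C

118.3 C


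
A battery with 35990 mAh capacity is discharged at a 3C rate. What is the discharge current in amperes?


Convert: capacity = 35990 mAh = 35.99 Ah
I = C_rate * capacity = 3 * 35.99 = 107.97 A

107.97 A


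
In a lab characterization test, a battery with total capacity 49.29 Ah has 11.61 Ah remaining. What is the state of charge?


SOC% = 11.61 / 49.29 * 100 = 23.55%

23.55%


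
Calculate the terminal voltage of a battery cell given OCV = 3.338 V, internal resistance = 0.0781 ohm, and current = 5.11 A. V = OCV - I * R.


V = OCV - I*R = 3.338 - 5.11 * 0.0781 = 2.939 V

2.939 V


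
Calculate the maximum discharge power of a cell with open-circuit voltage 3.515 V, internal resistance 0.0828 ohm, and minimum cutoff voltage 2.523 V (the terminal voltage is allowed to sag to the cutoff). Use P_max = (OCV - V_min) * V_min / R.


P_max = (OCV - V_min) * V_min / R = (3.515 - 2.523) * 2.523 / 0.0828 = 0.992 * 2.523 / 0.0828 = 30.23 W

30.23 W


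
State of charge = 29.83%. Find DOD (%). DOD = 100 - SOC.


DOD = 100 - SOC = 100 - 29.83 = 70.17%

70.17%


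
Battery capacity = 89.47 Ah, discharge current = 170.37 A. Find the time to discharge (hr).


Runtime = 89.47 Ah / 170.37 A = 0.5252 hr

0.5252 hr


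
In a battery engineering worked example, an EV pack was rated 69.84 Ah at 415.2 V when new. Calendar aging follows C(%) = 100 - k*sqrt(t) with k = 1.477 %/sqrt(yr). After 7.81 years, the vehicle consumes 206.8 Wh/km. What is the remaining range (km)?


Step 1: capacity retention = 100 - 1.477 * sqrt(7.81) = 100 - 1.477 * 2.7946 = 95.872%
Step 2: C_now = 69.84 * 95.872/100 = 66.957 Ah
Step 3: E_pack = V * C_now = 415.2 * 66.957 = 27801 Wh
Step 4: range = E_pack / consumption = 27801 / 206.8 = 134.4 km

134.4 km


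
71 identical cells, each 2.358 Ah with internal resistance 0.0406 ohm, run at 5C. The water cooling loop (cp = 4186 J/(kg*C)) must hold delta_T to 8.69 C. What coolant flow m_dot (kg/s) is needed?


Step 1: I = 5 * 2.358 = 11.79 A
Step 2: Q_cell = I^2 * R = 11.79^2 * 0.0406 = 5.6436 W
Step 3: Q_total = 71 * 5.6436 = 400.7 W
Step 4: m_dot = Q_total / (cp * dT) = 400.7 / (4186 * 8.69) = 0.01102 kg/s

0.01102 kg/s


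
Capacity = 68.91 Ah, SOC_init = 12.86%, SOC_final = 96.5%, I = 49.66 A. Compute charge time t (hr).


Step 1: dSOC = 96.5% - 12.86% = 83.64%
Step 2: delta_Ah = 68.91 * 83.64 / 100 = 57.636 Ah
Step 3: t = 57.636 / 49.66 = 1.161 hr

1.161 hr


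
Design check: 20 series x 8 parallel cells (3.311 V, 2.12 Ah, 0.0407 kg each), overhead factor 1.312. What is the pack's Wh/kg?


Step 1: V_pack = 20 * 3.311 = 66.22 V
Step 2: C_pack = 8 * 2.12 = 16.96 Ah
Step 3: E_pack = V_pack * C_pack = 66.22 * 16.96 = 1123.1 Wh
Step 4: m_pack = 20 * 8 * 0.0407 * 1.312 = 8.5437 kg
Step 5: ED = E_pack / m_pack = 1123.1 / 8.5437 = 131.5 Wh/kg

131.5 Wh/kg


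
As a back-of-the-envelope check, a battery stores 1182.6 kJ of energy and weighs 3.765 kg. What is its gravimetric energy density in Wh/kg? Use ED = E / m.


Convert: E = 1182.6 kJ = 328.5 Wh
ED = E / m = 328.5 / 3.765 = 87.25 Wh/kg

87.25 Wh/kg


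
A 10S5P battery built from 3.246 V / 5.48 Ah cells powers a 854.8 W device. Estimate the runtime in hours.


Step 1: E_pack = Ns * V_cell * Np * C_cell = 10 * 3.246 * 5 * 5.48 = 889.4 Wh
Step 2: t = E_pack / P = 889.4 / 854.8 = 1.040 hr

1.040 hr


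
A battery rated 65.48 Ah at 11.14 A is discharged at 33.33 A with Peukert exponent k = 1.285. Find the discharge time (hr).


t_rated = C / I_rated = 65.48 / 11.14 = 5.8779 hr
(I_rated/I)^k = (0.33423)^1.285 = 0.24457
t = t_rated * (I_rated/I)^k = 5.8779 * 0.24457 = 1.438 hr

1.438 hr


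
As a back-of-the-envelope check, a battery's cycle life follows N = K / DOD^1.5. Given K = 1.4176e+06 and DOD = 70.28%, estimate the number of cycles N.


DOD^1.5 = 589.18
N = K / DOD^1.5 = 1.4176e+06 / 589.18 = 2406

2406 cycles


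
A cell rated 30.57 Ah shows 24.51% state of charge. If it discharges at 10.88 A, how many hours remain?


Step 1: remaining = SOC/100 * C_total = 24.51/100 * 30.57 = 7.4927 Ah
Step 2: t = remaining / I = 7.4927 / 10.88 = 0.6887 hr

0.6887 hr


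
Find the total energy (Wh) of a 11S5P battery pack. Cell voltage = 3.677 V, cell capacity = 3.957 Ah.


E = Ns * Vcell * Np * Ccell = 11 * 3.677 * 5 * 3.957 = 800.2 Wh

800.2 Wh


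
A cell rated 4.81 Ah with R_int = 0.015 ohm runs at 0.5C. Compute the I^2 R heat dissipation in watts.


Step 1: I = C_rate * capacity = 0.5 * 4.81 = 2.405 A
Step 2: Q = I^2 * R = 2.405^2 * 0.015 = 5.784 * 0.015 = 0.08676 W

0.08676 W


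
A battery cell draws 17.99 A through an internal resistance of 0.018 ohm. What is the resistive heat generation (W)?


Q = I^2 * R = 17.99^2 * 0.018 = 5.826 W

5.826 W


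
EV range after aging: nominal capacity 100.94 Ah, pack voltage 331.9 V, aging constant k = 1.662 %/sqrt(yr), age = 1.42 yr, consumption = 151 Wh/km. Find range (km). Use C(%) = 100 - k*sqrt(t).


Step 1: capacity retention = 100 - 1.662 * sqrt(1.42) = 100 - 1.662 * 1.1916 = 98.02%
Step 2: C_now = 100.94 * 98.02/100 = 98.941 Ah
Step 3: E_pack = V * C_now = 331.9 * 98.941 = 32839 Wh
Step 4: range = E_pack / consumption = 32839 / 151 = 217.5 km

217.5 km


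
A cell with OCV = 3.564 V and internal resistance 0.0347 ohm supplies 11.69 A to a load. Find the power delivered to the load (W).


Step 1: V_terminal = OCV - I*R = 3.564 - 11.69 * 0.0347 = 3.1584 V
Step 2: P_out = V_terminal * I = 3.1584 * 11.69 = 36.92 W

36.92 W


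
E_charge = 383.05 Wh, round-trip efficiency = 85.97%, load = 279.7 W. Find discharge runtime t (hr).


Step 1: E_discharge = eta/100 * E_charge = 85.97/100 * 383.05 = 329.31 Wh
Step 2: t = E_discharge / P = 329.31 / 279.7 = 1.177 hr

1.177 hr


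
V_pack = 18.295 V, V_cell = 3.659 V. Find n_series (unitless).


n = V_pack / V_cell = 18.295 / 3.659 = 5

5


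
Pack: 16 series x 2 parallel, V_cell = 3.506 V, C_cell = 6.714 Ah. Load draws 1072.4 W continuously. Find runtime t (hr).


Step 1: E_pack = Ns * V_cell * Np * C_cell = 16 * 3.506 * 2 * 6.714 = 753.26 Wh
Step 2: t = E_pack / P = 753.26 / 1072.4 = 0.7024 hr

0.7024 hr


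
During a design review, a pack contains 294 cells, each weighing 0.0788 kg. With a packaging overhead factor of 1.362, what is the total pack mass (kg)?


m_pack = n * m_cell * overhead = 294 * 0.0788 * 1.362 = 31.55 kg

31.55 kg


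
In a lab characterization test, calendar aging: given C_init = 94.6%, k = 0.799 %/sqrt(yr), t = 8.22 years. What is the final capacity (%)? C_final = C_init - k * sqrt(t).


Step 1: sqrt(8.22 yr) = 2.8671
Step 2: drop = 0.799 * 2.8671 = 2.2908
Step 3: C_final = 94.6 - 2.2908 = 92.31%

92.31%


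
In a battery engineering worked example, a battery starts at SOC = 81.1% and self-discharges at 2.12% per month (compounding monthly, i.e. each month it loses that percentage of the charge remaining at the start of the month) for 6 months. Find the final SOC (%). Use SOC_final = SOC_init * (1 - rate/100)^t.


Monthly retention factor = 1 - 2.12/100 = 0.9788
Over 6 months: factor^6 = 0.87935
SOC_final = 81.1 * 0.87935 = 71.32%

71.32%


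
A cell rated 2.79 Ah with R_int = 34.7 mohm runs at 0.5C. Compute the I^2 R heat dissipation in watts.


Convert: R = 34.7 mohm = 0.0347 ohm
Step 1: I = C_rate * capacity = 0.5 * 2.79 = 1.395 A
Step 2: Q = I^2 * R = 1.395^2 * 0.0347 = 1.946 * 0.0347 = 0.06753 W

0.06753 W


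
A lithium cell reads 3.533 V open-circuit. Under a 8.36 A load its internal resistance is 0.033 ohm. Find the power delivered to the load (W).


Step 1: V_terminal = OCV - I*R = 3.533 - 8.36 * 0.033 = 3.2571 V
Step 2: P_out = V_terminal * I = 3.2571 * 8.36 = 27.23 W

27.23 W


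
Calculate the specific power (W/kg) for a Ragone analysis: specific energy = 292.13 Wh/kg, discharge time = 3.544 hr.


Specific power = 292.13 Wh/kg / 3.544 hr = 82.43 W/kg

82.43 W/kg


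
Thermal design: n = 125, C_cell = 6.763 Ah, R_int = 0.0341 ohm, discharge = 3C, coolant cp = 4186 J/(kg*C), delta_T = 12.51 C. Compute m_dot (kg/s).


Step 1: I = 3 * 6.763 = 20.289 A
Step 2: Q_cell = I^2 * R = 20.289^2 * 0.0341 = 14.037 W
Step 3: Q_total = 125 * 14.037 = 1754.6 W
Step 4: m_dot = Q_total / (cp * dT) = 1754.6 / (4186 * 12.51) = 0.03351 kg/s

0.03351 kg/s


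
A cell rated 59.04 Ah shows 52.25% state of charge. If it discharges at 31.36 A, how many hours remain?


Step 1: remaining = SOC/100 * C_total = 52.25/100 * 59.04 = 30.848 Ah
Step 2: t = remaining / I = 30.848 / 31.36 = 0.9837 hr

0.9837 hr


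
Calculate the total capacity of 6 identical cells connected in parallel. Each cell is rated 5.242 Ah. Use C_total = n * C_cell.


C_total = 6 * 5.242 = 31.452 Ah

31.452 Ah


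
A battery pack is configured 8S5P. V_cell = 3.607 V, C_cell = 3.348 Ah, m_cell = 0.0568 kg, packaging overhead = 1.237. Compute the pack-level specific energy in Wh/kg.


Step 1: V_pack = 8 * 3.607 = 28.856 V
Step 2: C_pack = 5 * 3.348 = 16.74 Ah
Step 3: E_pack = V_pack * C_pack = 28.856 * 16.74 = 483.05 Wh
Step 4: m_pack = 8 * 5 * 0.0568 * 1.237 = 2.8105 kg
Step 5: ED = E_pack / m_pack = 483.05 / 2.8105 = 171.9 Wh/kg

171.9 Wh/kg


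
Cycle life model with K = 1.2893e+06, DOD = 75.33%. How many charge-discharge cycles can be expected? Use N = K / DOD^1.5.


DOD^1.5 = 653.81
N = K / DOD^1.5 = 1.2893e+06 / 653.81 = 1972

1972 cycles


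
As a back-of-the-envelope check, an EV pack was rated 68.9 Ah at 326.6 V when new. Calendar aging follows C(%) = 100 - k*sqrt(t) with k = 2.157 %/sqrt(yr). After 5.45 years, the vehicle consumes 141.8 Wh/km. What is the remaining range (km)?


Step 1: capacity retention = 100 - 2.157 * sqrt(5.45) = 100 - 2.157 * 2.3345 = 94.964%
Step 2: C_now = 68.9 * 94.964/100 = 65.43 Ah
Step 3: E_pack = V * C_now = 326.6 * 65.43 = 21369 Wh
Step 4: range = E_pack / consumption = 21369 / 141.8 = 150.7 km

150.7 km


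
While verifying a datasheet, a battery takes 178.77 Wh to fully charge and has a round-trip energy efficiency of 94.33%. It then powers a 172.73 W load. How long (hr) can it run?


Step 1: E_discharge = eta/100 * E_charge = 94.33/100 * 178.77 = 168.63 Wh
Step 2: t = E_discharge / P = 168.63 / 172.73 = 0.9763 hr

0.9763 hr


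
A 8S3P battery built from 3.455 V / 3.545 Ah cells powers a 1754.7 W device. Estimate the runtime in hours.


Step 1: E_pack = Ns * V_cell * Np * C_cell = 8 * 3.455 * 3 * 3.545 = 293.95 Wh
Step 2: t = E_pack / P = 293.95 / 1754.7 = 0.1675 hr

0.1675 hr


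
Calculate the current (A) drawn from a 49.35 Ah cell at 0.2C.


At 0.2C: I = 0.2 * 49.35 Ah = 9.87 A

9.87 A


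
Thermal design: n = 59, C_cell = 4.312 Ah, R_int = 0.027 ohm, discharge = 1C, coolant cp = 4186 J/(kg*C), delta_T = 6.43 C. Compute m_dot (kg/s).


Step 1: I = 1 * 4.312 = 4.312 A
Step 2: Q_cell = I^2 * R = 4.312^2 * 0.027 = 0.50202 W
Step 3: Q_total = 59 * 0.50202 = 29.619 W
Step 4: m_dot = Q_total / (cp * dT) = 29.619 / (4186 * 6.43) = 0.001100 kg/s

0.001100 kg/s


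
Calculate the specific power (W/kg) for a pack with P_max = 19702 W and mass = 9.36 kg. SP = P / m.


SP = P / m = 19702 / 9.36 = 2105 W/kg

2105 W/kg


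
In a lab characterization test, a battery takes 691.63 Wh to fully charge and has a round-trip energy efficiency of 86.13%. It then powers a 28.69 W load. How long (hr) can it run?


Step 1: E_discharge = eta/100 * E_charge = 86.13/100 * 691.63 = 595.7 Wh
Step 2: t = E_discharge / P = 595.7 / 28.69 = 20.76 hr

20.76 hr


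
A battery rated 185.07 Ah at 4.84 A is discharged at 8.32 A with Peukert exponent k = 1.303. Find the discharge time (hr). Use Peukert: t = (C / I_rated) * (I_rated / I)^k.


t_rated = C / I_rated = 185.07 / 4.84 = 38.238 hr
(I_rated/I)^k = (0.58173)^1.303 = 0.49366
t = t_rated * (I_rated/I)^k = 38.238 * 0.49366 = 18.88 hr

18.88 hr


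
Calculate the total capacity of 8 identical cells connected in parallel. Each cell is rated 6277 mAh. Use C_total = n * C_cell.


Convert: C_cell = 6277 mAh = 6.277 Ah
C_total = 8 * 6.277 = 50.216 Ah

50.216 Ah


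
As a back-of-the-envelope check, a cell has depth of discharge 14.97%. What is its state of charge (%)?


SOC = 100 - DOD = 100 - 14.97 = 85.03%

85.03%


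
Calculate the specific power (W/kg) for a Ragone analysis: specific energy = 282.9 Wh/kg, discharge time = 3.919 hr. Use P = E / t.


P_specific = E / t = 282.9 / 3.919 = 72.19 W/kg

72.19 W/kg


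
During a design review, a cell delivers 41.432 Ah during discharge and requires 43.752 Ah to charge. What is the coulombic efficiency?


Coulombic efficiency = 41.432/43.752 * 100% = 94.70%

94.70%


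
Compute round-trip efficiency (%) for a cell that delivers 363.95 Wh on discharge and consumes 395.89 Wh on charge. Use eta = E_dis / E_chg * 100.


eta_e = E_dis / E_chg * 100 = 363.95 / 395.89 * 100 = 91.93%

91.93%


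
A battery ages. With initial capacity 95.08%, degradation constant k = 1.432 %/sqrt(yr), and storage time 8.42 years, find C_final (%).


Step 1: sqrt(8.42 yr) = 2.9017
Step 2: drop = 1.432 * 2.9017 = 4.1552
Step 3: C_final = 95.08 - 4.1552 = 90.92%

90.92%


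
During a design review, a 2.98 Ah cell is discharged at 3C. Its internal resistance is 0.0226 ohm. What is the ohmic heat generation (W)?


Step 1: I = C_rate * capacity = 3 * 2.98 = 8.94 A
Step 2: Q = I^2 * R = 8.94^2 * 0.0226 = 79.924 * 0.0226 = 1.806 W

1.806 W


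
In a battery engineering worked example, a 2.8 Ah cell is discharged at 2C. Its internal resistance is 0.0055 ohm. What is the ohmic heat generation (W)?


Step 1: I = C_rate * capacity = 2 * 2.8 = 5.6 A
Step 2: Q = I^2 * R = 5.6^2 * 0.0055 = 31.36 * 0.0055 = 0.1725 W

0.1725 W


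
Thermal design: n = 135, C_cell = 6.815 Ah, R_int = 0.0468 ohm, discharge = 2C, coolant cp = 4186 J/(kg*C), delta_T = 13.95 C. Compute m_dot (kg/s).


Step 1: I = 2 * 6.815 = 13.63 A
Step 2: Q_cell = I^2 * R = 13.63^2 * 0.0468 = 8.6944 W
Step 3: Q_total = 135 * 8.6944 = 1173.7 W
Step 4: m_dot = Q_total / (cp * dT) = 1173.7 / (4186 * 13.95) = 0.02010 kg/s

0.02010 kg/s


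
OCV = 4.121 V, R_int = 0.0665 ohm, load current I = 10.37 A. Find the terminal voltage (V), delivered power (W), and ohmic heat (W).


Step 1: V_terminal = OCV - I*R = 4.121 - 10.37 * 0.0665 = 3.4314 V
Step 2: P_out = V_terminal * I = 3.4314 * 10.37 = 35.58 W
Step 3: Q = I^2 * R = 10.37^2 * 0.0665 = 7.151 W

V=3.4314 V, P=35.58 W, Q=7.151 W


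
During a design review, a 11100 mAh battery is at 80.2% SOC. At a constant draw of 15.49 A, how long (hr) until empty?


Convert: C_total = 11100 mAh = 11.1 Ah
Step 1: remaining = SOC/100 * C_total = 80.2/100 * 11.1 = 8.9022 Ah
Step 2: t = remaining / I = 8.9022 / 15.49 = 0.5747 hr

0.5747 hr


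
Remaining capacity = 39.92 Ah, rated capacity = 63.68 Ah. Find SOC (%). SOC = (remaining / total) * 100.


SOC% = 39.92 / 63.68 * 100 = 62.69%

62.69%


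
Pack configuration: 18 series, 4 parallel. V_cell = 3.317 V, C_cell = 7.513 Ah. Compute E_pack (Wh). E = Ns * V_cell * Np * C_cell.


V_pack = 18 * 3.317 = 59.706 V
C_pack = 4 * 7.513 = 30.052 Ah
E = V_pack * C_pack = 59.706 * 30.052 = 1794 Wh

1794 Wh


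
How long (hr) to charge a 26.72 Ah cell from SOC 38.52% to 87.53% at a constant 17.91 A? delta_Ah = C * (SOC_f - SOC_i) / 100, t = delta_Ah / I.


delta_Ah = 26.72 * (87.53 - 38.52) / 100 = 13.095 Ah
t = delta_Ah / I = 13.095 / 17.91 = 0.7312 hr

0.7312 hr


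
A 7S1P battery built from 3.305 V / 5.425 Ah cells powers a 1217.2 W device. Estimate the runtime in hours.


Step 1: E_pack = Ns * V_cell * Np * C_cell = 7 * 3.305 * 1 * 5.425 = 125.51 Wh
Step 2: t = E_pack / P = 125.51 / 1217.2 = 0.1031 hr

0.1031 hr


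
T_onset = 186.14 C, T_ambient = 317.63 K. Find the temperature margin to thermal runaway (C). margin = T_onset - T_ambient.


Convert: T_ambient = 317.63 K = 44.48 C
margin = 186.14 - 44.48 = 141.66 C

141.66 C


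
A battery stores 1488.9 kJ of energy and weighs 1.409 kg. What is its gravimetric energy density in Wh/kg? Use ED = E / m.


Convert: E = 1488.9 kJ = 413.58 Wh
ED = E / m = 413.58 / 1.409 = 293.5 Wh/kg

293.5 Wh/kg


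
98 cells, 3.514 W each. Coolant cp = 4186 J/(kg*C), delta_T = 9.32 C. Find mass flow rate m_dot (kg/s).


Q_total = 98 * 3.514 = 344.37 W
m_dot = Q_total / (cp * dT) = 344.37 / (4186 * 9.32) = 0.008827 kg/s

0.008827 kg/s


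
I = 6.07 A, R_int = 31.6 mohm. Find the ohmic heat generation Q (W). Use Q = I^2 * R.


Convert: R = 31.6 mohm = 0.0316 ohm
I^2 = 36.845
Q = 36.845 * 0.0316 = 1.164 W

1.164 W


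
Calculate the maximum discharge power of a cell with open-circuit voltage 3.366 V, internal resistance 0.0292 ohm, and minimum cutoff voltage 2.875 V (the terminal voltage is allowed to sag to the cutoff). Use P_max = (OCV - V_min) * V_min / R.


P_max = (OCV - V_min) * V_min / R = (3.366 - 2.875) * 2.875 / 0.0292 = 0.491 * 2.875 / 0.0292 = 48.34 W

48.34 W


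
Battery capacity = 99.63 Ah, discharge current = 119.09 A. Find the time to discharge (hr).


t = capacity / current = 99.63 / 119.09 = 0.8366 hr

0.8366 hr


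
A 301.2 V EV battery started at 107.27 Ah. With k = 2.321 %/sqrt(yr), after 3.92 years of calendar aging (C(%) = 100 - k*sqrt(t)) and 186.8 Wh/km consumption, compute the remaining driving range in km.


Step 1: capacity retention = 100 - 2.321 * sqrt(3.92) = 100 - 2.321 * 1.9799 = 95.405%
Step 2: C_now = 107.27 * 95.405/100 = 102.34 Ah
Step 3: E_pack = V * C_now = 301.2 * 102.34 = 30825 Wh
Step 4: range = E_pack / consumption = 30825 / 186.8 = 165.0 km

165.0 km


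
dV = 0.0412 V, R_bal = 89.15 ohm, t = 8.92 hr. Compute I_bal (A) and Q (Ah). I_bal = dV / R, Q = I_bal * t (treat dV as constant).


I_bal = dV / R = 0.0412 / 89.15 = 4.6214e-04 A
Q = I_bal * t = 4.6214e-04 * 8.92 = 0.004122 Ah

I=4.6214e-04 A, Q=0.004122 Ah


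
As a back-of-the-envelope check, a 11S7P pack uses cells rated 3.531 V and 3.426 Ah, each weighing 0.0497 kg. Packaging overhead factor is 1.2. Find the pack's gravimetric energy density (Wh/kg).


Step 1: V_pack = 11 * 3.531 = 38.841 V
Step 2: C_pack = 7 * 3.426 = 23.982 Ah
Step 3: E_pack = V_pack * C_pack = 38.841 * 23.982 = 931.48 Wh
Step 4: m_pack = 11 * 7 * 0.0497 * 1.2 = 4.5923 kg
Step 5: ED = E_pack / m_pack = 931.48 / 4.5923 = 202.8 Wh/kg

202.8 Wh/kg


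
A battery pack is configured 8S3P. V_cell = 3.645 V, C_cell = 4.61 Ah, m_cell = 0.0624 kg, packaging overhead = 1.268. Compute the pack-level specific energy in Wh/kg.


Step 1: V_pack = 8 * 3.645 = 29.16 V
Step 2: C_pack = 3 * 4.61 = 13.83 Ah
Step 3: E_pack = V_pack * C_pack = 29.16 * 13.83 = 403.28 Wh
Step 4: m_pack = 8 * 3 * 0.0624 * 1.268 = 1.899 kg
Step 5: ED = E_pack / m_pack = 403.28 / 1.899 = 212.4 Wh/kg

212.4 Wh/kg


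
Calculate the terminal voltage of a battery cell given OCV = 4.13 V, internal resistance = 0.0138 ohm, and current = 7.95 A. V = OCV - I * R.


V = OCV - I*R = 4.13 - 7.95 * 0.0138 = 4.020 V

4.020 V


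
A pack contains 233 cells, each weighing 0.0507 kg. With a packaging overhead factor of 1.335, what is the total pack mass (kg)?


m_pack = n * m_cell * overhead = 233 * 0.0507 * 1.335 = 15.77 kg

15.77 kg


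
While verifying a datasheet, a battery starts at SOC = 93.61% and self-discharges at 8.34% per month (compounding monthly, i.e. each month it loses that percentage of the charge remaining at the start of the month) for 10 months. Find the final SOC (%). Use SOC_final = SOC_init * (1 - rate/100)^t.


Monthly retention factor = 1 - 8.34/100 = 0.9166
Over 10 months: factor^10 = 0.4186
SOC_final = 93.61 * 0.4186 = 39.19%

39.19%


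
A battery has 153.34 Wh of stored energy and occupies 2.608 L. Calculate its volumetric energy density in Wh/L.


Volumetric ED = 153.34 Wh / 2.608 L = 58.80 Wh/L

58.80 Wh/L


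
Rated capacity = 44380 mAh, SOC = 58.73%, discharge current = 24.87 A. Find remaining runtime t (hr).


Convert: C_total = 44380 mAh = 44.38 Ah
Step 1: remaining = SOC/100 * C_total = 58.73/100 * 44.38 = 26.064 Ah
Step 2: t = remaining / I = 26.064 / 24.87 = 1.048 hr

1.048 hr


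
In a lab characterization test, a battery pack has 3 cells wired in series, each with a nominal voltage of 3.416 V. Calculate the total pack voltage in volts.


With 3 cells in series at 3.416 V each, V_pack = 10.248 V

10.248 V


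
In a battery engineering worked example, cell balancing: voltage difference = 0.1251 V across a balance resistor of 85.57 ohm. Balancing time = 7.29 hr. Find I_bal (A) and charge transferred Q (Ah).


I_bal = dV / R = 0.1251 / 85.57 = 0.001462 A
Q = I_bal * t = 0.001462 * 7.29 = 0.01066 Ah

I=0.001462 A, Q=0.01066 Ah


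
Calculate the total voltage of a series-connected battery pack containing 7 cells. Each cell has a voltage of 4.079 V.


V_pack = n * V_cell = 7 * 4.079 = 28.553 V

28.553 V


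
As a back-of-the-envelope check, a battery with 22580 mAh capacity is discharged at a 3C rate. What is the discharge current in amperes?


Convert: capacity = 22580 mAh = 22.58 Ah
At 3C: I = 3 * 22.58 Ah = 67.74 A

67.74 A


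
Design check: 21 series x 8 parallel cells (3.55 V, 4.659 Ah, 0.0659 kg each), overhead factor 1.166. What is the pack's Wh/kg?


Step 1: V_pack = 21 * 3.55 = 74.55 V
Step 2: C_pack = 8 * 4.659 = 37.272 Ah
Step 3: E_pack = V_pack * C_pack = 74.55 * 37.272 = 2778.6 Wh
Step 4: m_pack = 21 * 8 * 0.0659 * 1.166 = 12.909 kg
Step 5: ED = E_pack / m_pack = 2778.6 / 12.909 = 215.2 Wh/kg

215.2 Wh/kg


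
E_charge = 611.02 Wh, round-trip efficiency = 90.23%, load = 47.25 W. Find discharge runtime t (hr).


Step 1: E_discharge = eta/100 * E_charge = 90.23/100 * 611.02 = 551.32 Wh
Step 2: t = E_discharge / P = 551.32 / 47.25 = 11.67 hr

11.67 hr


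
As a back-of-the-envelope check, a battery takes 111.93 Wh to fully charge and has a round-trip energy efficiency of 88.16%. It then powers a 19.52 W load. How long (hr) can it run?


Step 1: E_discharge = eta/100 * E_charge = 88.16/100 * 111.93 = 98.677 Wh
Step 2: t = E_discharge / P = 98.677 / 19.52 = 5.055 hr

5.055 hr


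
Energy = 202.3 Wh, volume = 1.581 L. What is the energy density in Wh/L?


Volumetric ED = 202.3 Wh / 1.581 L = 128.0 Wh/L

128.0 Wh/L


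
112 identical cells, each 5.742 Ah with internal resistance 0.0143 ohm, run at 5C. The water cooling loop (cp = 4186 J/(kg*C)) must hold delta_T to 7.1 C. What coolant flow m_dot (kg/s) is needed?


Step 1: I = 5 * 5.742 = 28.71 A
Step 2: Q_cell = I^2 * R = 28.71^2 * 0.0143 = 11.787 W
Step 3: Q_total = 112 * 11.787 = 1320.1 W
Step 4: m_dot = Q_total / (cp * dT) = 1320.1 / (4186 * 7.1) = 0.04442 kg/s

0.04442 kg/s


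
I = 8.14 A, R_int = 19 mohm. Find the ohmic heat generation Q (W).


Convert: R = 19 mohm = 0.019 ohm
I^2 = 66.26
Q = 66.26 * 0.019 = 1.259 W

1.259 W


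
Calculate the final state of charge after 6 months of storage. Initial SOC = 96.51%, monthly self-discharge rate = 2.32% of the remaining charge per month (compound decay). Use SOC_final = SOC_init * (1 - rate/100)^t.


decay = (1 - 2.32/100)^6 = 0.86863
SOC_final = 96.51 * 0.86863 = 83.83%

83.83%


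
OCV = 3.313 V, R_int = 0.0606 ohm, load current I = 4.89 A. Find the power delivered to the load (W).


Step 1: V_terminal = OCV - I*R = 3.313 - 4.89 * 0.0606 = 3.0167 V
Step 2: P_out = V_terminal * I = 3.0167 * 4.89 = 14.75 W

14.75 W


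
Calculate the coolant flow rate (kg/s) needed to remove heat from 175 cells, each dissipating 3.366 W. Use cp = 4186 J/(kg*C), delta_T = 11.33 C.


Q_total = 175 * 3.366 = 589.05 W
m_dot = Q_total / (cp * dT) = 589.05 / (4186 * 11.33) = 0.01242 kg/s

0.01242 kg/s


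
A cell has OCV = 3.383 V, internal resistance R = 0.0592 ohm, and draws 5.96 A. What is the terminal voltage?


V = OCV - I*R = 3.383 - 5.96 * 0.0592 = 3.030 V

3.030 V


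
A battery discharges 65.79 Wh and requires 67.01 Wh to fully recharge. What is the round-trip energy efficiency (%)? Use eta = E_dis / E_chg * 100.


eta_e = E_dis / E_chg * 100 = 65.79 / 67.01 * 100 = 98.18%

98.18%


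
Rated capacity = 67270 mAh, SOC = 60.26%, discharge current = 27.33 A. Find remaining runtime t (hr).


Convert: C_total = 67270 mAh = 67.27 Ah
Step 1: remaining = SOC/100 * C_total = 60.26/100 * 67.27 = 40.537 Ah
Step 2: t = remaining / I = 40.537 / 27.33 = 1.483 hr

1.483 hr


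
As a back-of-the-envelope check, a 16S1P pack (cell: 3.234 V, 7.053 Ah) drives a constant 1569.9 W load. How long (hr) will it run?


Step 1: E_pack = Ns * V_cell * Np * C_cell = 16 * 3.234 * 1 * 7.053 = 364.95 Wh
Step 2: t = E_pack / P = 364.95 / 1569.9 = 0.2325 hr

0.2325 hr


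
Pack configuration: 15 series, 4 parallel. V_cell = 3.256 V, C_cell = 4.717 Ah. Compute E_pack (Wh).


E = Ns * Vcell * Np * Ccell = 15 * 3.256 * 4 * 4.717 = 921.5 Wh

921.5 Wh


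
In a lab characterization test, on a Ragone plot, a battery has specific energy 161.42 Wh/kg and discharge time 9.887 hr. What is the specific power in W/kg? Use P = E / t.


P_specific = E / t = 161.42 / 9.887 = 16.33 W/kg

16.33 W/kg


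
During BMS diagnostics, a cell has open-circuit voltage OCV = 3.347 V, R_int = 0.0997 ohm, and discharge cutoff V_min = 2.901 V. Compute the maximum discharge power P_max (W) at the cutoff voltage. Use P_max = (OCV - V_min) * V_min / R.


P_max = (OCV - V_min) * V_min / R = (3.347 - 2.901) * 2.901 / 0.0997 = 0.446 * 2.901 / 0.0997 = 12.98 W

12.98 W


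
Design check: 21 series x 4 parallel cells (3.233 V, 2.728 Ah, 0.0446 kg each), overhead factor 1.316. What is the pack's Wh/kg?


Step 1: V_pack = 21 * 3.233 = 67.893 V
Step 2: C_pack = 4 * 2.728 = 10.912 Ah
Step 3: E_pack = V_pack * C_pack = 67.893 * 10.912 = 740.85 Wh
Step 4: m_pack = 21 * 4 * 0.0446 * 1.316 = 4.9303 kg
Step 5: ED = E_pack / m_pack = 740.85 / 4.9303 = 150.3 Wh/kg

150.3 Wh/kg


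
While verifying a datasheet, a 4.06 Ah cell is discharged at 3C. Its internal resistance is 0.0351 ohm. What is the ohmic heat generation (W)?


Step 1: I = C_rate * capacity = 3 * 4.06 = 12.18 A
Step 2: Q = I^2 * R = 12.18^2 * 0.0351 = 148.35 * 0.0351 = 5.207 W

5.207 W


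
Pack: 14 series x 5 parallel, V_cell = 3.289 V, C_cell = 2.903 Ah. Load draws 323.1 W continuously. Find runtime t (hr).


Step 1: E_pack = Ns * V_cell * Np * C_cell = 14 * 3.289 * 5 * 2.903 = 668.36 Wh
Step 2: t = E_pack / P = 668.36 / 323.1 = 2.069 hr

2.069 hr


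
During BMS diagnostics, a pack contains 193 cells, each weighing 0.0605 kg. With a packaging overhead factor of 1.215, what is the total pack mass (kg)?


m_pack = n * m_cell * overhead = 193 * 0.0605 * 1.215 = 14.19 kg

14.19 kg


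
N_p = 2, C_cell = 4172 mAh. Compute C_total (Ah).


Convert: C_cell = 4172 mAh = 4.172 Ah
C_total = 2 * 4.172 = 8.344 Ah

8.344 Ah


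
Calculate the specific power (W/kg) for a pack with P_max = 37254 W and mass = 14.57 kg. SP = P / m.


SP = P / m = 37254 / 14.57 = 2557 W/kg

2557 W/kg


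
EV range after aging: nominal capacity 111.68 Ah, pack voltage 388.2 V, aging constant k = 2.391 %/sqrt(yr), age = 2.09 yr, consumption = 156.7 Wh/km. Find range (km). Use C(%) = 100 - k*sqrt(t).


Step 1: capacity retention = 100 - 2.391 * sqrt(2.09) = 100 - 2.391 * 1.4457 = 96.543%
Step 2: C_now = 111.68 * 96.543/100 = 107.82 Ah
Step 3: E_pack = V * C_now = 388.2 * 107.82 = 41856 Wh
Step 4: range = E_pack / consumption = 41856 / 156.7 = 267.1 km

267.1 km


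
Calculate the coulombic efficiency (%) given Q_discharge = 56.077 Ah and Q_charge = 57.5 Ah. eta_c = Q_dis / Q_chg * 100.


eta_c = Q_dis / Q_chg * 100 = 56.077 / 57.5 * 100 = 97.53%

97.53%


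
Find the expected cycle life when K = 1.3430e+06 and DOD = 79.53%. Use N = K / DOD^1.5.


Step 1: DOD^1.5 = 79.53^1.5 = 709.25
Step 2: N = 1.3430e+06 / 709.25 = 1894 cycles

1894 cycles


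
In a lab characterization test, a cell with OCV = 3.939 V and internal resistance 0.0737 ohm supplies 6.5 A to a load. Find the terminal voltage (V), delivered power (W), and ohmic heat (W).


Step 1: V_terminal = OCV - I*R = 3.939 - 6.5 * 0.0737 = 3.46 V
Step 2: P_out = V_terminal * I = 3.46 * 6.5 = 22.49 W
Step 3: Q = I^2 * R = 6.5^2 * 0.0737 = 3.114 W

V=3.46 V, P=22.49 W, Q=3.114 W


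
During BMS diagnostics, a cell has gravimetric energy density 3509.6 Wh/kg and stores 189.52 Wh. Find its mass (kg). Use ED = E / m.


m = E / ED = 189.52 / 3509.6 = 0.05400 kg

0.05400 kg


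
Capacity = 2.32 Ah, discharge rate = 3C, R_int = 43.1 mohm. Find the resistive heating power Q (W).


Convert: R = 43.1 mohm = 0.0431 ohm
Step 1: I = C_rate * capacity = 3 * 2.32 = 6.96 A
Step 2: Q = I^2 * R = 6.96^2 * 0.0431 = 48.442 * 0.0431 = 2.088 W

2.088 W


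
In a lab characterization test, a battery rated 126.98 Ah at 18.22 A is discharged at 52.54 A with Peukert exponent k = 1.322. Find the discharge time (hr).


Step 1: t_rated = C / I_rated = 126.98 / 18.22 = 6.9693 hr
Step 2: ratio = 18.22 / 52.54 = 0.34678
Step 3: ratio^k = 0.34678^1.322 = 0.24658
Step 4: t = t_rated * ratio^k = 6.9693 * 0.24658 = 1.718 hr

1.718 hr


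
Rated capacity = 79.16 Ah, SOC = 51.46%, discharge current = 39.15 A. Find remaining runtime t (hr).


Step 1: remaining = SOC/100 * C_total = 51.46/100 * 79.16 = 40.736 Ah
Step 2: t = remaining / I = 40.736 / 39.15 = 1.041 hr

1.041 hr


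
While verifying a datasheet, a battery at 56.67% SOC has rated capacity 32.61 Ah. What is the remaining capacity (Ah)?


remaining = SOC / 100 * total = 56.67 / 100 * 32.61 = 18.48 Ah

18.48 Ah


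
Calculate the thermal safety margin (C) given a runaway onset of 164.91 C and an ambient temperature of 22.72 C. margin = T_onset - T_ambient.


margin = T_onset - T_ambient = 164.91 - 22.72 = 142.19 C

142.19 C


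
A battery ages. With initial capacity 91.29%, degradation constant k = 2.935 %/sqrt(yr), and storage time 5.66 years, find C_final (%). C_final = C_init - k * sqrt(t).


sqrt(t) = sqrt(5.66) = 2.3791
C_final = 91.29 - 2.935 * 2.3791 = 84.31%

84.31%


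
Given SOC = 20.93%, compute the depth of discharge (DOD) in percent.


Complement of SOC: DOD = 100% - 20.93% = 79.07%

79.07%


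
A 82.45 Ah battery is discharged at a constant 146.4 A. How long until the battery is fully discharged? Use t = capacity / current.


Runtime = 82.45 Ah / 146.4 A = 0.5632 hr

0.5632 hr


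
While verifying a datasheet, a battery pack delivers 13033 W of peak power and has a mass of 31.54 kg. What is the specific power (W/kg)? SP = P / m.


SP = P / m = 13033 / 31.54 = 413.2 W/kg

413.2 W/kg


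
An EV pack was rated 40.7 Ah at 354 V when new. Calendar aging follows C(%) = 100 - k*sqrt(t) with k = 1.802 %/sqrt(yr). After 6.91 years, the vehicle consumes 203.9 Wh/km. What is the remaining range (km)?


Step 1: capacity retention = 100 - 1.802 * sqrt(6.91) = 100 - 1.802 * 2.6287 = 95.263%
Step 2: C_now = 40.7 * 95.263/100 = 38.772 Ah
Step 3: E_pack = V * C_now = 354 * 38.772 = 13725 Wh
Step 4: range = E_pack / consumption = 13725 / 203.9 = 67.31 km

67.31 km


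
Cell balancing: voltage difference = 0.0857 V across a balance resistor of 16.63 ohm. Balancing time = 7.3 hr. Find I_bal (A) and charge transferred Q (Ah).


First, Ohm's law: I_bal = 0.0857 V / 16.63 ohm = 0.0051533 A
Then Q = I * t = 0.0051533 A * 7.3 hr = 0.03762 Ah

I=0.0051533 A, Q=0.03762 Ah


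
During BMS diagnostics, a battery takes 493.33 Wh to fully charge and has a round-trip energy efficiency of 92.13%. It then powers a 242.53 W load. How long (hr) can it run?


Step 1: E_discharge = eta/100 * E_charge = 92.13/100 * 493.33 = 454.5 Wh
Step 2: t = E_discharge / P = 454.5 / 242.53 = 1.874 hr

1.874 hr


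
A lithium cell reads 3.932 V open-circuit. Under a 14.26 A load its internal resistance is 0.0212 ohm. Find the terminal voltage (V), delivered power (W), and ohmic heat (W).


Step 1: V_terminal = OCV - I*R = 3.932 - 14.26 * 0.0212 = 3.6297 V
Step 2: P_out = V_terminal * I = 3.6297 * 14.26 = 51.76 W
Step 3: Q = I^2 * R = 14.26^2 * 0.0212 = 4.311 W

V=3.6297 V, P=51.76 W, Q=4.311 W


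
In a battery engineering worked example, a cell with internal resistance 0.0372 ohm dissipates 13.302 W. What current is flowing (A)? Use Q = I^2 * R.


I = sqrt(Q / R) = sqrt(13.302 / 0.0372) = sqrt(357.58) = 18.91 A

18.91 A


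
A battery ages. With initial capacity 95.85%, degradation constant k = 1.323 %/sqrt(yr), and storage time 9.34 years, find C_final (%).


Step 1: sqrt(9.34 yr) = 3.0561
Step 2: drop = 1.323 * 3.0561 = 4.0432
Step 3: C_final = 95.85 - 4.0432 = 91.81%

91.81%


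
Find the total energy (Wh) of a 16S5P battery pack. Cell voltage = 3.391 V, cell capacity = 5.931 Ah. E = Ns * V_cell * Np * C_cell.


E = Ns * Vcell * Np * Ccell = 16 * 3.391 * 5 * 5.931 = 1609 Wh

1609 Wh


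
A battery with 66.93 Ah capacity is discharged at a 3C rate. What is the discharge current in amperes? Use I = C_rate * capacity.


I = C_rate * capacity = 3 * 66.93 = 200.79 A

200.79 A


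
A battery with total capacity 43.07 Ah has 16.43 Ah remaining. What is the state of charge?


SOC = (remaining / total) * 100 = (16.43 / 43.07) * 100 = 38.15%

38.15%


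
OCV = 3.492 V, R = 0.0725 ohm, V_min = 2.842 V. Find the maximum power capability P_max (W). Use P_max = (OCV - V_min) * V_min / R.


P_max = (OCV - V_min) * V_min / R = (3.492 - 2.842) * 2.842 / 0.0725 = 0.65 * 2.842 / 0.0725 = 25.48 W

25.48 W


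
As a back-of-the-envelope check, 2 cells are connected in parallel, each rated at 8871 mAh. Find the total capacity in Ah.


Convert: C_cell = 8871 mAh = 8.871 Ah
C_total = 2 * 8.871 = 17.742 Ah

17.742 Ah


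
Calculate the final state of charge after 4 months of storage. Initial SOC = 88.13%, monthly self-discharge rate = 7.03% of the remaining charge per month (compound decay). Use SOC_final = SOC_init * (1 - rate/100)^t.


decay = (1 - 7.03/100)^4 = 0.74709
SOC_final = 88.13 * 0.74709 = 65.84%

65.84%


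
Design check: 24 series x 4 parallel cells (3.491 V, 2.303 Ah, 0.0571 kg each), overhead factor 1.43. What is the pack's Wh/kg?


Step 1: V_pack = 24 * 3.491 = 83.784 V
Step 2: C_pack = 4 * 2.303 = 9.212 Ah
Step 3: E_pack = V_pack * C_pack = 83.784 * 9.212 = 771.82 Wh
Step 4: m_pack = 24 * 4 * 0.0571 * 1.43 = 7.8387 kg
Step 5: ED = E_pack / m_pack = 771.82 / 7.8387 = 98.46 Wh/kg

98.46 Wh/kg
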